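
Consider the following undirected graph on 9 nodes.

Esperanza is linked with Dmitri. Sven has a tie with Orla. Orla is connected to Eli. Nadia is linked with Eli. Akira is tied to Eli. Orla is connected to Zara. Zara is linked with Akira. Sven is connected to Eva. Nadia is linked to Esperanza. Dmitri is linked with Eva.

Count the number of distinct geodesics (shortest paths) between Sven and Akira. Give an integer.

2

The shortest distance is 3. The length-3 paths are: Sven–Orla–Zara–Akira; Sven–Orla–Eli–Akira.
That gives 2 distinct shortest paths.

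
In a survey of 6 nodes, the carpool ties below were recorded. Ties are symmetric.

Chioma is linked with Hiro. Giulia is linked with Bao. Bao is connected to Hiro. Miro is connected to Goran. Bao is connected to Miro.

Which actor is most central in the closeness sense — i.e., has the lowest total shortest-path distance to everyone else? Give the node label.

Farness (sum of distances to all others) for each node — Bao:7, Chioma:13, Giulia:11, Goran:13, Hiro:9, Miro:9.
The smallest farness is 7, for Bao, so Bao has the highest closeness.

Bao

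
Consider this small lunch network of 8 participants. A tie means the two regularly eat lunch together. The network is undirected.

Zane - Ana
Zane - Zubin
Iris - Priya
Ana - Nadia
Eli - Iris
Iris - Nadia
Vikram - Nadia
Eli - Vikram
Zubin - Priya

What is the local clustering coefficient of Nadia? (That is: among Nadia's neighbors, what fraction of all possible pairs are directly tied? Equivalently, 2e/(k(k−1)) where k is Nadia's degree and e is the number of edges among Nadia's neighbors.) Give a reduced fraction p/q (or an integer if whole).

0

Nadia's neighbors: Ana, Iris, and Vikram (k = 3).
Possible neighbor pairs: C(3,2) = 3. Edges among them: none → e = 0.
Clustering(Nadia) = 0/3 = 0.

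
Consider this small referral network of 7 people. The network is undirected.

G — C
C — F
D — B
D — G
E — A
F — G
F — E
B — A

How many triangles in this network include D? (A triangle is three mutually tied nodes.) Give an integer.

D's neighbors are B and G, but none of them are tied to each other, so no triangle contains D.

0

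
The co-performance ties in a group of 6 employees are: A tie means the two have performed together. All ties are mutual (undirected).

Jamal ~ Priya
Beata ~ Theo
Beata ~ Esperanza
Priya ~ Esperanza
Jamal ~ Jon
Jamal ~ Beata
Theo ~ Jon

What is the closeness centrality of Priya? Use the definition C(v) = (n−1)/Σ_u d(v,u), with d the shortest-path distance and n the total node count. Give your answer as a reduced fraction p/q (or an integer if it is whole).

Distances from Priya: Beata:2, Esperanza:1, Jamal:1, Jon:2, Theo:3. Sum = 9.
n = 6, so closeness = 5/9.

5/9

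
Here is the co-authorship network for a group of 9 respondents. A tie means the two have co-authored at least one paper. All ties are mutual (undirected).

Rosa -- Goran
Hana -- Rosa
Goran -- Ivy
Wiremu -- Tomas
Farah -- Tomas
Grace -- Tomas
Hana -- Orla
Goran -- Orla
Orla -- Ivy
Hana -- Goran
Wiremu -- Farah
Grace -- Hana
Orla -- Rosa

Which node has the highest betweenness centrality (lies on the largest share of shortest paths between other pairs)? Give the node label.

Hana

Unnormalized betweenness of each node: Farah:0, Goran:3, Grace:15, Hana:16, Ivy:0, Orla:3, Rosa:0, Tomas:12, Wiremu:0.
Hana has the largest value, 16, making it the main broker — the node through which the most shortest paths run.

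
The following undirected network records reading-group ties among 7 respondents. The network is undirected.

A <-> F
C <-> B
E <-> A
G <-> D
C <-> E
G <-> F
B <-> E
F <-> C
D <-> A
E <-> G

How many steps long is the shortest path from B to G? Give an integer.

2

One shortest route is B – E – G, which uses 2 edges, and B and G are not directly tied, so nothing shorter exists. So d(B,G) = 2.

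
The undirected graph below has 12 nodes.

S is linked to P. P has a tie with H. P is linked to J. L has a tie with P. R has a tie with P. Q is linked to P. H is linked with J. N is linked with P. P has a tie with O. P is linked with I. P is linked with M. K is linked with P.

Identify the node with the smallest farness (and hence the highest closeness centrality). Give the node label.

P

Farness (sum of distances to all others) for each node — H:20, I:21, J:20, K:21, L:21, M:21, N:21, O:21, P:11, Q:21, R:21, S:21.
The smallest farness is 11, for P, so P has the highest closeness.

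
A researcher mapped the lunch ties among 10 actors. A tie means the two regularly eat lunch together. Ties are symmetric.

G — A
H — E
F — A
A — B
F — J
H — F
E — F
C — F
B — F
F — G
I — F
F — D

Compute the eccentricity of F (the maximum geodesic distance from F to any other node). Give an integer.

Distances from F: A:1, B:1, C:1, D:1, E:1, G:1, H:1, I:1, J:1.
The largest is 1 (to E, B, I, G, H, J, A, D, and C), so the eccentricity of F is 1.

1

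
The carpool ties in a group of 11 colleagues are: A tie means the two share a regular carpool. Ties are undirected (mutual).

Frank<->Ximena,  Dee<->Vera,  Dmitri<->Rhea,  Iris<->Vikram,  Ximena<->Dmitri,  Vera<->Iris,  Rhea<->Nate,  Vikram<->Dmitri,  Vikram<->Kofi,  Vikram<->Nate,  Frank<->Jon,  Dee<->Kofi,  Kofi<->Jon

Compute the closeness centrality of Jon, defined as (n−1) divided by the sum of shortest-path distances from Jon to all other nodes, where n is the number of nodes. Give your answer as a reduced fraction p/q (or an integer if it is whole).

5/12

Distances from Jon: Dee:2, Dmitri:3, Frank:1, Iris:3, Kofi:1, Nate:3, Rhea:4, Vera:3, Vikram:2, Ximena:2. Sum = 24.
n = 11, so closeness = 10/24 = 5/12.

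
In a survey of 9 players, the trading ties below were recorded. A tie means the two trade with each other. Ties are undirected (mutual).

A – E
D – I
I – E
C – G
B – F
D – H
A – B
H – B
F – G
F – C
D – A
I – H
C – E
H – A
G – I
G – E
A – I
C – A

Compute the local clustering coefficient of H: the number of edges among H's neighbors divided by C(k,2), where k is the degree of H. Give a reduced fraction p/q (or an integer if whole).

H's neighbors: A, B, D, and I (k = 4).
Possible neighbor pairs: C(4,2) = 6. Edges among them: A–B, A–D, A–I, D–I → e = 4.
Clustering(H) = 4/6 = 2/3.

2/3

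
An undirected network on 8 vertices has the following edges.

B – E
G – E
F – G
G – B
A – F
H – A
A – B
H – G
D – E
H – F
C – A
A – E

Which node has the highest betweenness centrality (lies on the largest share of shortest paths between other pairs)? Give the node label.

Unnormalized betweenness of each node: A:9, B:1/2, C:0, D:0, E:13/2, F:1/2, G:3, H:1/2.
A has the largest value, 9, making it the main broker — the node through which the most shortest paths run.

A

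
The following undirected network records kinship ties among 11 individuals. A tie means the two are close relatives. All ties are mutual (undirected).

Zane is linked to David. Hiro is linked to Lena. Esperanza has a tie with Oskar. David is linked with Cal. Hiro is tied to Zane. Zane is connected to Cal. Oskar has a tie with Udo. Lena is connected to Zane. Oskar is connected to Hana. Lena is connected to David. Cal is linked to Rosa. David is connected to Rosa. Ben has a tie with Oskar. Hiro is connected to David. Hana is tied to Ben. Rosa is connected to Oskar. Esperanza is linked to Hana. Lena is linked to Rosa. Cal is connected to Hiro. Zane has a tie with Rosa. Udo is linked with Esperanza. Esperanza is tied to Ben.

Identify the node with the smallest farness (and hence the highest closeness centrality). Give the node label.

Rosa

Farness (sum of distances to all others) for each node — Ben:23, Cal:20, David:19, Esperanza:22, Hana:23, Hiro:25, Lena:20, Oskar:16, Rosa:15, Udo:24, Zane:19.
The smallest farness is 15, for Rosa, so Rosa has the highest closeness.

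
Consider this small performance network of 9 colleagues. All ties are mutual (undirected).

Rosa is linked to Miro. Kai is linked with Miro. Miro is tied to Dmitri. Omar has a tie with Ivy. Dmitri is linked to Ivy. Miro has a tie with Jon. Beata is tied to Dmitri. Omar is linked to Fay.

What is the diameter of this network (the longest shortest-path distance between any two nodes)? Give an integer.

5

Eccentricity of each node (its greatest distance to any other): Beata:4, Dmitri:3, Fay:5, Ivy:3, Jon:5, Kai:5, Miro:4, Omar:4, Rosa:5.
The maximum eccentricity is 5, realized for instance by the pair Fay–Kai via Fay – Omar – Ivy – Dmitri – Miro – Kai. So the diameter is 5.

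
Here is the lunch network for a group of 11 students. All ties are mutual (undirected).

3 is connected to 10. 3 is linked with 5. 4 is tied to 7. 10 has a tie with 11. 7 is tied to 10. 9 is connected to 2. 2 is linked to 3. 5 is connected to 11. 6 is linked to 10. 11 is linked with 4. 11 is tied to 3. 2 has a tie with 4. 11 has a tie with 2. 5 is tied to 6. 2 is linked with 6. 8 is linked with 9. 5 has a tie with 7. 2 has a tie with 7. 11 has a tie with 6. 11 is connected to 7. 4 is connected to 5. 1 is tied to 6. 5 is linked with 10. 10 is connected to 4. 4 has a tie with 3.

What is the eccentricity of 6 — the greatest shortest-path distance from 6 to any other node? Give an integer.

3

Distances from 6: 1:1, 2:1, 3:2, 4:2, 5:1, 7:2, 8:3, 9:2, 10:1, 11:1.
The largest is 3 (to 8), so the eccentricity of 6 is 3.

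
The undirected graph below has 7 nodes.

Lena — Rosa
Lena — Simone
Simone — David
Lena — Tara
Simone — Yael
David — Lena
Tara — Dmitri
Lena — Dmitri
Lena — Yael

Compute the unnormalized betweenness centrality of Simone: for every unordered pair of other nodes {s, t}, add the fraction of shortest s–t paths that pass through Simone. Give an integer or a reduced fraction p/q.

1/2

Pairs whose geodesics pass through Simone — Yael–David: 1/2.
All other pairs contribute 0.
Summing the contributions gives betweenness(Simone) = 1/2.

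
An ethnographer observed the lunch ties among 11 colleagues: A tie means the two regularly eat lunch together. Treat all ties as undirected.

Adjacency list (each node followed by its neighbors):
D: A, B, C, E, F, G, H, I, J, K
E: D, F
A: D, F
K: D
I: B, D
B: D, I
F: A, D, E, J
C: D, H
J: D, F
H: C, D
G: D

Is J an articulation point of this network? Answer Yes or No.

Even without J, every remaining node can still reach every other (the residual graph is connected), so J is not a cut vertex.

No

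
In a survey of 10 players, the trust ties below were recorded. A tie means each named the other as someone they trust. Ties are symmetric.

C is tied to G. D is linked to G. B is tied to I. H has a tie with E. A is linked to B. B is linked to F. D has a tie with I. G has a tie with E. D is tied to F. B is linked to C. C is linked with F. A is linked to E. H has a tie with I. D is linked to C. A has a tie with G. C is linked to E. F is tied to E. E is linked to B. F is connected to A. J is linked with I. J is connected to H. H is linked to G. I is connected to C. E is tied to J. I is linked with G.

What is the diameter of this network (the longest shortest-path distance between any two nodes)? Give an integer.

2

Eccentricity of each node (its greatest distance to any other): A:2, B:2, C:2, D:2, E:2, F:2, G:2, H:2, I:2, J:2.
The maximum eccentricity is 2, realized for instance by the pair I–A via I – B – A. So the diameter is 2.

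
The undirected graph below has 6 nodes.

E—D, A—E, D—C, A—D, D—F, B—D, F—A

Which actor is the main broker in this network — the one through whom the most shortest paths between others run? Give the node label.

D

Unnormalized betweenness of each node: A:1/2, B:0, C:0, D:15/2, E:0, F:0.
D has the largest value, 15/2, making it the main broker — the node through which the most shortest paths run.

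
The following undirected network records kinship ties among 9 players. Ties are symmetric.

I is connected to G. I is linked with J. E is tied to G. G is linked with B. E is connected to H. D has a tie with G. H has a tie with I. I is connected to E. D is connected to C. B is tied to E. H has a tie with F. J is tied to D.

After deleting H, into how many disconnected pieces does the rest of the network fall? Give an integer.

2

Without H, the remaining ties split the others into: {F}; {B, C, D, E, G, I, J}.
That's 2 separate components.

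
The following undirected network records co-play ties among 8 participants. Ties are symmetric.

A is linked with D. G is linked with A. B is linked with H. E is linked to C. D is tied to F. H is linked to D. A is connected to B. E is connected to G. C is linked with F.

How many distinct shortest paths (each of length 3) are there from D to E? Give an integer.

2

The shortest distance is 3. The length-3 paths are: D–F–C–E; D–A–G–E.
That gives 2 distinct shortest paths.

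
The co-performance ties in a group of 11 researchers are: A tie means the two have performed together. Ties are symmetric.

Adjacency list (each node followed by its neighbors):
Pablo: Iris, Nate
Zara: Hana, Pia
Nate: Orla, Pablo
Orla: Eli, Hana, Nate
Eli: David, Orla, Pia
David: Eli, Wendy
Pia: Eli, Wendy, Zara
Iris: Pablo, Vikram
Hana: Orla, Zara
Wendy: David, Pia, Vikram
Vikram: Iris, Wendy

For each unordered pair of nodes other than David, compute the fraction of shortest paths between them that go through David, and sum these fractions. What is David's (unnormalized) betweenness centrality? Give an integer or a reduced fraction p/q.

5/2

Pairs whose geodesics pass through David — Eli–Wendy: 1/2; Eli–Vikram: 1/2; Eli–Iris: 1/3; Wendy–Nate: 1/3; Wendy–Orla: 1/2; Vikram–Orla: 1/3.
All other pairs contribute 0.
Summing the contributions gives betweenness(David) = 5/2.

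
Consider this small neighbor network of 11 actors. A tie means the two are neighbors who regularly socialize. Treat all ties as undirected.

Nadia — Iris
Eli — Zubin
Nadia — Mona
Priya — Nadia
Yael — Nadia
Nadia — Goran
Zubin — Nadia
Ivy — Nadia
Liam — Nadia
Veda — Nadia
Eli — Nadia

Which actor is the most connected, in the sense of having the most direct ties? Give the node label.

Degrees — Eli:2, Goran:1, Iris:1, Ivy:1, Liam:1, Mona:1, Nadia:10, Priya:1, Veda:1, Yael:1, Zubin:2.
The maximum is 10, attained only by Nadia.

Nadia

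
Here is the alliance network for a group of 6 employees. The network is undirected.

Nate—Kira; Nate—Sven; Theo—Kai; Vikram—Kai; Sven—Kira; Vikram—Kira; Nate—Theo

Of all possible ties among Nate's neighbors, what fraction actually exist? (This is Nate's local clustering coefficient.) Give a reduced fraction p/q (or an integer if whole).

1/3

Nate's neighbors: Kira, Sven, and Theo (k = 3).
Possible neighbor pairs: C(3,2) = 3. Edges among them: Kira–Sven → e = 1.
Clustering(Nate) = 1/3.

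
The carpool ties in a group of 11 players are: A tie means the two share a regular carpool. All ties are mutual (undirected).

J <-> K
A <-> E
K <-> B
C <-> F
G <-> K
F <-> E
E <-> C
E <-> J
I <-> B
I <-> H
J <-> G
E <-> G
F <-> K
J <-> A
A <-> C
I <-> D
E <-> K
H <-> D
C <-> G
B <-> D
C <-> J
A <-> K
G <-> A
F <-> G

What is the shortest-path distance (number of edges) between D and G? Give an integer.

One shortest route is D – B – K – G, which uses 3 edges, and at distance 2 from D we only reach {K}, which does not include G. So d(D,G) = 3.

3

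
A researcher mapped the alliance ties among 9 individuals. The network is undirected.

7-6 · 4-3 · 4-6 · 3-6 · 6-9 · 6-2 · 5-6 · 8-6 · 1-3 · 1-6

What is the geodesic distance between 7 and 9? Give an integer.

One shortest route is 7 – 6 – 9, which uses 2 edges, and 7 and 9 are not directly tied, so nothing shorter exists. So d(7,9) = 2.

2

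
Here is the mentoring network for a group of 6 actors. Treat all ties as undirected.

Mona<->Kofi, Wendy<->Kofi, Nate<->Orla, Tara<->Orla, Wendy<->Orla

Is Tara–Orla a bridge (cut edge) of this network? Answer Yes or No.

Yes

Without the Tara–Orla edge there is no alternate route between Tara and Orla, so the network disconnects. It is a bridge.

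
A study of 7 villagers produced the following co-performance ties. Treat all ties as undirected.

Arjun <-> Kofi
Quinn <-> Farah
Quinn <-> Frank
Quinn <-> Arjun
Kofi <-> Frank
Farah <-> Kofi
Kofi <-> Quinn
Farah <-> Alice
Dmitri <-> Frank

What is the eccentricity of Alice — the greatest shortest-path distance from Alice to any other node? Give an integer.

4

Distances from Alice: Arjun:3, Dmitri:4, Farah:1, Frank:3, Kofi:2, Quinn:2.
The largest is 4 (to Dmitri), so the eccentricity of Alice is 4.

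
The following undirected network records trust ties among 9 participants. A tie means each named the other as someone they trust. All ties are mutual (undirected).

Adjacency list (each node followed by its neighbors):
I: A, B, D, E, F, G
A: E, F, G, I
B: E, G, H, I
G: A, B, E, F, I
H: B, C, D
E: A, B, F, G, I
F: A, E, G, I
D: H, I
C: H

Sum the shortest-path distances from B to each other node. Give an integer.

12

Distances from B: A:2, C:2, D:2, E:1, F:2, G:1, H:1, I:1.
Sum = 2 + 2 + 2 + 1 + 2 + 1 + 1 + 1 = 12.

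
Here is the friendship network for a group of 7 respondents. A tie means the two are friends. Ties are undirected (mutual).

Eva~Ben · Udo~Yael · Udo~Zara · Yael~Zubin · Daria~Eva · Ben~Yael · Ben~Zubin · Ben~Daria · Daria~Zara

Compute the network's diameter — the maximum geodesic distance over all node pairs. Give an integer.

3

Eccentricity of each node (its greatest distance to any other): Ben:2, Daria:2, Eva:3, Udo:3, Yael:2, Zara:3, Zubin:3.
The maximum eccentricity is 3, realized for instance by the pair Zubin–Zara via Zubin – Yael – Udo – Zara. So the diameter is 3.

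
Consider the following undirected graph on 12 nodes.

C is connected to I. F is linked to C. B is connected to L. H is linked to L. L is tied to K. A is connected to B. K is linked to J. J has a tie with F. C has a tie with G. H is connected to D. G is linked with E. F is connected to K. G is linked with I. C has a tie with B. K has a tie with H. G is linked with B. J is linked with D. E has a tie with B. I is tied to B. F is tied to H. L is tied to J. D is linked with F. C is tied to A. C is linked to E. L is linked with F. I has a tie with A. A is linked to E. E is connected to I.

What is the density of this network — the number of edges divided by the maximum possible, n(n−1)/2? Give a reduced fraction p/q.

There are 28 edges and 12 nodes, so the maximum possible is C(12,2) = 66.
Density = 28/66 = 14/33.

14/33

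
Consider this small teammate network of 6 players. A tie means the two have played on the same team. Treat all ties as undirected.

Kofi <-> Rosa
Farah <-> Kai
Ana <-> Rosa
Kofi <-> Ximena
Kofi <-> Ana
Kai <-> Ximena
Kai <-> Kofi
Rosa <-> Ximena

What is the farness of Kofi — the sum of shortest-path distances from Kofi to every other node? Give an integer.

Distances from Kofi: Ana:1, Farah:2, Kai:1, Rosa:1, Ximena:1.
Sum = 1 + 2 + 1 + 1 + 1 = 6.

6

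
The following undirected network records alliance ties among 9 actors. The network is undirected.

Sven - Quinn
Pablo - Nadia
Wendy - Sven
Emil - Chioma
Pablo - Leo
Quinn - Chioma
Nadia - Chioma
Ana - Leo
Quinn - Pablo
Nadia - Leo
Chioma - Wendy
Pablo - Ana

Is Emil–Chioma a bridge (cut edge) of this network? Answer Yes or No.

Without the Emil–Chioma edge there is no alternate route between Emil and Chioma, so the network disconnects. It is a bridge.

Yes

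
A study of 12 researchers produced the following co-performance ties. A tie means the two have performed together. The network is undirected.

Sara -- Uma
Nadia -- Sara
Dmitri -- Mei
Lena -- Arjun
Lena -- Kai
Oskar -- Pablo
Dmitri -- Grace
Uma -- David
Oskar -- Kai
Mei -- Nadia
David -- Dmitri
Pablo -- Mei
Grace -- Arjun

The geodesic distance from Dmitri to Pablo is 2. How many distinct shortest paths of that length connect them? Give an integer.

The shortest distance is 2, and the only length-2 path is Dmitri–Mei–Pablo. So there is exactly 1 shortest path.

1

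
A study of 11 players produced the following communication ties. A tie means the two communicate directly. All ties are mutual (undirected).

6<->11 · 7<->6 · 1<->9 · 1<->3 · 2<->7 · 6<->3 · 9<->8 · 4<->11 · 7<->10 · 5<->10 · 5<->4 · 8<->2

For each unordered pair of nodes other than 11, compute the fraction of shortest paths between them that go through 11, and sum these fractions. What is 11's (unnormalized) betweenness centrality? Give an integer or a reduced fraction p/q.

Pairs whose geodesics pass through 11 — 1–5: 1/2; 1–4: 1; 9–4: 1; 8–4: 1/2; 2–4: 1/2; 7–4: 1/2; 5–6: 1/2; 5–3: 1/2; 4–6: 1; 4–3: 1.
All other pairs contribute 0.
Summing the contributions gives betweenness(11) = 7.

7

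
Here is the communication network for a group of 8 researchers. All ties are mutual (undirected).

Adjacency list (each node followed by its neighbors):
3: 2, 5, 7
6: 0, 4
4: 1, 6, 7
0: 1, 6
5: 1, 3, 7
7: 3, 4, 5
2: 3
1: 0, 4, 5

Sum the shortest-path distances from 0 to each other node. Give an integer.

16

Distances from 0: 1:1, 2:4, 3:3, 4:2, 5:2, 6:1, 7:3.
Sum = 1 + 4 + 3 + 2 + 2 + 1 + 3 = 16.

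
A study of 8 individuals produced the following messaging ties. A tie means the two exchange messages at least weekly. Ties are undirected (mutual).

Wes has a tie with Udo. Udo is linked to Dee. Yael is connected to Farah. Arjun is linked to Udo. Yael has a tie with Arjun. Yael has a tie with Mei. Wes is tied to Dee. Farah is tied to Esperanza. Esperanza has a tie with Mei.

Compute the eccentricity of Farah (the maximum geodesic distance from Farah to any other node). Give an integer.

4

Distances from Farah: Arjun:2, Dee:4, Esperanza:1, Mei:2, Udo:3, Wes:4, Yael:1.
The largest is 4 (to Wes and Dee), so the eccentricity of Farah is 4.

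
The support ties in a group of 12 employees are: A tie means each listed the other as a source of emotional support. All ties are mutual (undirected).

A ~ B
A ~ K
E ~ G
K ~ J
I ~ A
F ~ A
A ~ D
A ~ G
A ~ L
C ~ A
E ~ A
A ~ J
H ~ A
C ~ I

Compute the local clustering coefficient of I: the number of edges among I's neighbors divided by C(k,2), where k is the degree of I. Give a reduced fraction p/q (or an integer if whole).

1

I's neighbors: A and C (k = 2).
Possible neighbor pairs: C(2,2) = 1. Edges among them: A–C → e = 1.
Clustering(I) = 1/1.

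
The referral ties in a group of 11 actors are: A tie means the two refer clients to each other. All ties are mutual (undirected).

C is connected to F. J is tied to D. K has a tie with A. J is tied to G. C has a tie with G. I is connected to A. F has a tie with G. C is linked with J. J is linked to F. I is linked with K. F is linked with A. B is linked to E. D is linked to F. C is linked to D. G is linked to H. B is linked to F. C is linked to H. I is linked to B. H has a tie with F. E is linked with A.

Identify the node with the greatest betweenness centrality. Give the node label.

Unnormalized betweenness of each node: A:27/2, B:13/2, C:7/6, D:0, E:1/3, F:53/2, G:1/3, H:0, I:4/3, J:1/3, K:0.
F has the largest value, 53/2, making it the main broker — the node through which the most shortest paths run.

F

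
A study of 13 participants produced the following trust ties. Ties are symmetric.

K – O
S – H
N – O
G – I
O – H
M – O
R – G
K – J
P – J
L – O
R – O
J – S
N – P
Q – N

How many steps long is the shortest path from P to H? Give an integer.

3

One shortest route is P – N – O – H, which uses 3 edges, and at distance 2 from P we only reach {K, O, Q, S}, which does not include H. So d(P,H) = 3.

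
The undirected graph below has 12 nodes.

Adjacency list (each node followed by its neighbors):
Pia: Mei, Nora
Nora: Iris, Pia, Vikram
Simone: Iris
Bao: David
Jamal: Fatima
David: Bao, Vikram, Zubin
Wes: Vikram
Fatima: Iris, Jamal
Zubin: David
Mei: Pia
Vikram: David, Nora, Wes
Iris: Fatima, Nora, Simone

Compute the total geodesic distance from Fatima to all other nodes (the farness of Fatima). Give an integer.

Distances from Fatima: Bao:5, David:4, Iris:1, Jamal:1, Mei:4, Nora:2, Pia:3, Simone:2, Vikram:3, Wes:4, Zubin:5.
Sum = 5 + 4 + 1 + 1 + 4 + 2 + 3 + 2 + 3 + 4 + 5 = 34.

34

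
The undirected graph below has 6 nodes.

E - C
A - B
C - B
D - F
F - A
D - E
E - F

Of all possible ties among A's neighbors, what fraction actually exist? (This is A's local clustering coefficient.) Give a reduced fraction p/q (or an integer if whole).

A's neighbors: B and F (k = 2).
Possible neighbor pairs: C(2,2) = 1. Edges among them: none → e = 0.
Clustering(A) = 0/1.

0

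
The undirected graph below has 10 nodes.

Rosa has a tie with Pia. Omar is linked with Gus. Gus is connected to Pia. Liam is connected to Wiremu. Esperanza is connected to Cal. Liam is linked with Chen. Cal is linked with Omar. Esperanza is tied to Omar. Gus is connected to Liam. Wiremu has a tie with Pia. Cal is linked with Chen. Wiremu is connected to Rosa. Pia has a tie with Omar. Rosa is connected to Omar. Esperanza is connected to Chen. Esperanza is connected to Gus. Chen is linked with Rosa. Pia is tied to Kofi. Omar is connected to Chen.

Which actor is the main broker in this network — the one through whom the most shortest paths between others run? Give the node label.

Unnormalized betweenness of each node: Cal:0, Chen:13/3, Esperanza:5/6, Gus:10/3, Kofi:0, Liam:23/12, Omar:43/6, Pia:121/12, Rosa:17/6, Wiremu:3/2.
Pia has the largest value, 121/12, making it the main broker — the node through which the most shortest paths run.

Pia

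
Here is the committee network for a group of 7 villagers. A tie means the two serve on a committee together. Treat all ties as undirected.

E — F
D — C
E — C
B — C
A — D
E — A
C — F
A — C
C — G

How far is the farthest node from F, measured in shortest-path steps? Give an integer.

2

Distances from F: A:2, B:2, C:1, D:2, E:1, G:2.
The largest is 2 (to G, A, B, and D), so the eccentricity of F is 2.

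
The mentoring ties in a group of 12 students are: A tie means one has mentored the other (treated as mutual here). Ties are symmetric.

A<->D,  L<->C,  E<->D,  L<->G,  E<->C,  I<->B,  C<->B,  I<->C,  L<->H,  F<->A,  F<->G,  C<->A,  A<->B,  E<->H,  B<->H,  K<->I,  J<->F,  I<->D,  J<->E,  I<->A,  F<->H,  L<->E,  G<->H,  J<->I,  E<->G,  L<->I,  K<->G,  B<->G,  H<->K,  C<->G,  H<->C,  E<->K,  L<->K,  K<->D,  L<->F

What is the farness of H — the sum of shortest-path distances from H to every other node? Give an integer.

Distances from H: A:2, B:1, C:1, D:2, E:1, F:1, G:1, I:2, J:2, K:1, L:1.
Sum = 2 + 1 + 1 + 2 + 1 + 1 + 1 + 2 + 2 + 1 + 1 = 15.

15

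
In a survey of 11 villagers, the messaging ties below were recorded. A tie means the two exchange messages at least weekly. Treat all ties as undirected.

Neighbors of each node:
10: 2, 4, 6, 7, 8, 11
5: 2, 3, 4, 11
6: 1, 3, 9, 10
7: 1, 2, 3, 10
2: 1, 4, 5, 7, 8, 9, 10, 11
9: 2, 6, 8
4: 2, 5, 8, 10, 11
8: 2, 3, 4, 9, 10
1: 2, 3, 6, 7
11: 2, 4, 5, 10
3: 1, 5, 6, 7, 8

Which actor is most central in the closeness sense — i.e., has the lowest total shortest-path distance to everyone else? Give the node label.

Farness (sum of distances to all others) for each node — 1:16, 2:12, 3:15, 4:15, 5:16, 6:16, 7:16, 8:15, 9:17, 10:14, 11:16.
The smallest farness is 12, for 2, so 2 has the highest closeness.

2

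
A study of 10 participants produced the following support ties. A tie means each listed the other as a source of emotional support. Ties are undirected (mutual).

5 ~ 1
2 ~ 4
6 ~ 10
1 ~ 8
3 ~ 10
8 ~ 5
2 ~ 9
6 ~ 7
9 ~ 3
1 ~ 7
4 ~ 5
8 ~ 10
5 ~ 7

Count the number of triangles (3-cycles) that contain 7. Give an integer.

7's neighbors: 1, 5, and 6.
Neighbor pairs that are themselves tied: 7–1–5. Each forms one triangle with 7, for 1 in total.

1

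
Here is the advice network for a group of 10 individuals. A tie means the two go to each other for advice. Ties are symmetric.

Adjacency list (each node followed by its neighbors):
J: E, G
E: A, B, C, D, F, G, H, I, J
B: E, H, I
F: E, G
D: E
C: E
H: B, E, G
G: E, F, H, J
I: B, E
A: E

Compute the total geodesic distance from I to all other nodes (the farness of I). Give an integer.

Distances from I: A:2, B:1, C:2, D:2, E:1, F:2, G:2, H:2, J:2.
Sum = 2 + 1 + 2 + 2 + 1 + 2 + 2 + 2 + 2 = 16.

16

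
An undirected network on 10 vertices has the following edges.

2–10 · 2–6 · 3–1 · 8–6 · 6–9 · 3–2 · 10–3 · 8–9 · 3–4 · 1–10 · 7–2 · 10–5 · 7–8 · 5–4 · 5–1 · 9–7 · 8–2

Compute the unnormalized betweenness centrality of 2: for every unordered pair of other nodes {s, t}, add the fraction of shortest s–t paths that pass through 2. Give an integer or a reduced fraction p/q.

Pairs whose geodesics pass through 2 — 6–7: 1/3; 6–1: 2/2; 6–3: 1; 6–4: 1; 6–5: 1; 6–10: 1; 8–1: 2/2; 8–3: 1; 8–4: 1; 8–5: 1; 8–10: 1; 7–1: 2/2; 7–3: 1; 7–4: 1 … (+7 more pairs).
All other pairs contribute 0.
Summing the contributions gives betweenness(2) = 61/3.

61/3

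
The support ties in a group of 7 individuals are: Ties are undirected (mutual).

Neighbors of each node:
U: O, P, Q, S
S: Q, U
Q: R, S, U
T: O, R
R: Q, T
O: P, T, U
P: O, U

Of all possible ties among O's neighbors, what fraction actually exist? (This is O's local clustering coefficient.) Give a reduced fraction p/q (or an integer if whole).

1/3

O's neighbors: P, T, and U (k = 3).
Possible neighbor pairs: C(3,2) = 3. Edges among them: P–U → e = 1.
Clustering(O) = 1/3.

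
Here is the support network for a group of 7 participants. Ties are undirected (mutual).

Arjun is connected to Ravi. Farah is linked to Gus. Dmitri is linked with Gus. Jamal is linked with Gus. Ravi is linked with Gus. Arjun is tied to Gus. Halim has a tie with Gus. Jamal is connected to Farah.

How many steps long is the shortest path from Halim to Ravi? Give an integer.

One shortest route is Halim – Gus – Ravi, which uses 2 edges, and Halim and Ravi are not directly tied, so nothing shorter exists. So d(Halim,Ravi) = 2.

2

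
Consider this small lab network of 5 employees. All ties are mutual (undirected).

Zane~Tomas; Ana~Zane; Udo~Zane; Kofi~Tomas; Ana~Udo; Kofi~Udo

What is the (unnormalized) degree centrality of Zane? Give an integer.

Zane is directly tied to Ana, Tomas, and Udo. That is 3 neighbors, so the degree of Zane is 3.

3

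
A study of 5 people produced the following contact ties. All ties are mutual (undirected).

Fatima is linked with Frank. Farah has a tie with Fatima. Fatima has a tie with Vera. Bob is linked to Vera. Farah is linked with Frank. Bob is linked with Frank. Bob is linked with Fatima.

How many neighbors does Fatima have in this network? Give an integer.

4

Fatima is directly tied to Bob, Farah, Frank, and Vera. That is 4 neighbors, so the degree of Fatima is 4.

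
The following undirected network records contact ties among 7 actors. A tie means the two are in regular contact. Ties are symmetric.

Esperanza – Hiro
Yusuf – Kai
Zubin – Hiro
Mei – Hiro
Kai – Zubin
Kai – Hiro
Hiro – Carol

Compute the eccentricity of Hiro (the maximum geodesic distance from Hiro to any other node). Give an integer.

Distances from Hiro: Carol:1, Esperanza:1, Kai:1, Mei:1, Yusuf:2, Zubin:1.
The largest is 2 (to Yusuf), so the eccentricity of Hiro is 2.

2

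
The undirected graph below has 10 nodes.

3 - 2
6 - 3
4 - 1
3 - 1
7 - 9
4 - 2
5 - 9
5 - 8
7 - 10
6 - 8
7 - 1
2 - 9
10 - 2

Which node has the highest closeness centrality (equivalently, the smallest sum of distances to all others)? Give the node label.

2

Farness (sum of distances to all others) for each node — 1:17, 2:15, 3:16, 4:20, 5:20, 6:20, 7:17, 8:23, 9:16, 10:20.
The smallest farness is 15, for 2, so 2 has the highest closeness.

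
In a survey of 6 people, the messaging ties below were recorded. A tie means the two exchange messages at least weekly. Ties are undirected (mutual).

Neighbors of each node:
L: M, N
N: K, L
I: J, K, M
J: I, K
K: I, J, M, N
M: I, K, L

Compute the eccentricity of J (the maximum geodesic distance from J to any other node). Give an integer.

Distances from J: I:1, K:1, L:3, M:2, N:2.
The largest is 3 (to L), so the eccentricity of J is 3.

3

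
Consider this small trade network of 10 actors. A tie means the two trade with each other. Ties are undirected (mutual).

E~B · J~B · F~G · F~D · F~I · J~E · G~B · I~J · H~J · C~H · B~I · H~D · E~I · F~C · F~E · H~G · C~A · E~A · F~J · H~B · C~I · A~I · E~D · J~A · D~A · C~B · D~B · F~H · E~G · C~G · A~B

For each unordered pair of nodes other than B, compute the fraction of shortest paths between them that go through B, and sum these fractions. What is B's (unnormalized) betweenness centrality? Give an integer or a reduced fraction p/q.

173/60

Pairs whose geodesics pass through B — I–D: 1/4; I–H: 1/4; I–G: 1/4; D–J: 1/5; D–C: 1/4; D–G: 1/4; J–C: 1/5; J–G: 1/4; H–A: 1/4; H–E: 1/5; C–E: 1/5; G–A: 1/3.
All other pairs contribute 0.
Summing the contributions gives betweenness(B) = 173/60.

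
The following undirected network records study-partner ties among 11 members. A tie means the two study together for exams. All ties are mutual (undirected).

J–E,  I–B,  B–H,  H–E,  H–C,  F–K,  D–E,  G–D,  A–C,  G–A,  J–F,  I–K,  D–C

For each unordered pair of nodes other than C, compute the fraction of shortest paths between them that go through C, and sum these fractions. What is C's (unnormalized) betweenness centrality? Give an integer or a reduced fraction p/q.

10

Pairs whose geodesics pass through C — B–D: 1/2; B–G: 2/3; B–A: 1; I–D: 1/2; I–G: 2/3; I–A: 1; K–A: 1; F–A: 2/3; J–A: 2/3; E–A: 2/3; D–A: 1/2; D–H: 1/2; G–H: 2/3; A–H: 1.
All other pairs contribute 0.
Summing the contributions gives betweenness(C) = 10.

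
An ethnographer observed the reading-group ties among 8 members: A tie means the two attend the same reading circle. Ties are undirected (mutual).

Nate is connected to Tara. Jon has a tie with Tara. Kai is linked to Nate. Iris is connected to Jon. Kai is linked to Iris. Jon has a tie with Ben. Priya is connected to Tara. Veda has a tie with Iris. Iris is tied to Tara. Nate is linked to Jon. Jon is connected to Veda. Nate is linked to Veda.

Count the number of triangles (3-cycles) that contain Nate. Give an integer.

Nate's neighbors: Jon, Kai, Tara, and Veda.
Neighbor pairs that are themselves tied: Nate–Jon–Tara; Nate–Jon–Veda. Each forms one triangle with Nate, for 2 in total.

2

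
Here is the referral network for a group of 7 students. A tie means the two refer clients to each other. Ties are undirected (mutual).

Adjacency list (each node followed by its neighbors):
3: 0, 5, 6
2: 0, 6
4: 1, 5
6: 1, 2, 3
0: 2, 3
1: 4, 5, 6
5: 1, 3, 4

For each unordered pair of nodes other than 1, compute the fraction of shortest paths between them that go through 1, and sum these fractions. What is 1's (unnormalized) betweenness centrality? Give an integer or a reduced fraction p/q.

Pairs whose geodesics pass through 1 — 2–4: 1; 2–5: 1/3; 6–4: 1; 6–5: 1/2.
All other pairs contribute 0.
Summing the contributions gives betweenness(1) = 17/6.

17/6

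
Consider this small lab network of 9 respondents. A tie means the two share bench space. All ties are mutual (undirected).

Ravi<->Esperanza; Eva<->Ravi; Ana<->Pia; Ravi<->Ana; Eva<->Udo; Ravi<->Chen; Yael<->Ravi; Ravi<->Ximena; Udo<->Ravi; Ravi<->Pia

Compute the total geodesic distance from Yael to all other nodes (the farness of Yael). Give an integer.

Distances from Yael: Ana:2, Chen:2, Esperanza:2, Eva:2, Pia:2, Ravi:1, Udo:2, Ximena:2.
Sum = 2 + 2 + 2 + 2 + 2 + 1 + 2 + 2 = 15.

15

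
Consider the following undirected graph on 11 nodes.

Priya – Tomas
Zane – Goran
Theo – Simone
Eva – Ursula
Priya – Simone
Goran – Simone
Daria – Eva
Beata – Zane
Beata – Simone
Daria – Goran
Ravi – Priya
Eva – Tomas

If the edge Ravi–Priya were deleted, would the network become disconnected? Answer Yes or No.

Without the Ravi–Priya edge there is no alternate route between Ravi and Priya, so the network disconnects. It is a bridge.

Yes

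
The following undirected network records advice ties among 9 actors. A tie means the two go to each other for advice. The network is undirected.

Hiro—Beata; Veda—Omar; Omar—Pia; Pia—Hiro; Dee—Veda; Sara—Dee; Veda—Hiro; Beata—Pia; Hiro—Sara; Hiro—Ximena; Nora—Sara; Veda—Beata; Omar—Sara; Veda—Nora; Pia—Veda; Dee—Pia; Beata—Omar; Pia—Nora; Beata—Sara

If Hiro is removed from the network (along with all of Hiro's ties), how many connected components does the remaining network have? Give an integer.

2

Without Hiro, the remaining ties split the others into: {Beata, Dee, Nora, Omar, Pia, Sara, Veda}; {Ximena}.
That's 2 separate components.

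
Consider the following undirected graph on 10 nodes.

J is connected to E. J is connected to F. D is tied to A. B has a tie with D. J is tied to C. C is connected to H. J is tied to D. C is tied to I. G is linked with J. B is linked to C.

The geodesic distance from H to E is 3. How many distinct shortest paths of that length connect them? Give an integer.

1

The shortest distance is 3, and the only length-3 path is H–C–J–E. So there is exactly 1 shortest path.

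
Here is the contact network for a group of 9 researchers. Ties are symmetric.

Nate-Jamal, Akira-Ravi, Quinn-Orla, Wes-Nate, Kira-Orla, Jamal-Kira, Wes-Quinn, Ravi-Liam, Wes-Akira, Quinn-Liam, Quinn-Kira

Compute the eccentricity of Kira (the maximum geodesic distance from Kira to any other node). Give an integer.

3

Distances from Kira: Akira:3, Jamal:1, Liam:2, Nate:2, Orla:1, Quinn:1, Ravi:3, Wes:2.
The largest is 3 (to Ravi and Akira), so the eccentricity of Kira is 3.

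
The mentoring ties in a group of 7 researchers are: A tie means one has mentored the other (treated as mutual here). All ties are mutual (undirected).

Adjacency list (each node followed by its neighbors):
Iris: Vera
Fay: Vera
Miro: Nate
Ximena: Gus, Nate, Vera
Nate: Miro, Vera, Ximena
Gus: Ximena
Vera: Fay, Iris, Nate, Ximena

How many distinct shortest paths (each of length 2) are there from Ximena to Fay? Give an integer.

1

The shortest distance is 2, and the only length-2 path is Ximena–Vera–Fay. So there is exactly 1 shortest path.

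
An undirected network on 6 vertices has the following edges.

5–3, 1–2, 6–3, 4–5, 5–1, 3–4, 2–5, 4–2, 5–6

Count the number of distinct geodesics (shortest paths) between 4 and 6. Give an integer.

The shortest distance is 2. The length-2 paths are: 4–3–6; 4–5–6.
That gives 2 distinct shortest paths.

2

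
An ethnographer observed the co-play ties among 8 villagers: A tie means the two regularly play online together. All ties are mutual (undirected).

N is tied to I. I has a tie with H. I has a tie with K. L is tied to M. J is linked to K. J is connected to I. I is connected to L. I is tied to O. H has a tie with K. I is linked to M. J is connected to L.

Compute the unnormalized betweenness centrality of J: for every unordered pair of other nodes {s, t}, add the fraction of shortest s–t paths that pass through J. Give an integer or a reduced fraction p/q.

1/2

Pairs whose geodesics pass through J — K–L: 1/2.
All other pairs contribute 0.
Summing the contributions gives betweenness(J) = 1/2.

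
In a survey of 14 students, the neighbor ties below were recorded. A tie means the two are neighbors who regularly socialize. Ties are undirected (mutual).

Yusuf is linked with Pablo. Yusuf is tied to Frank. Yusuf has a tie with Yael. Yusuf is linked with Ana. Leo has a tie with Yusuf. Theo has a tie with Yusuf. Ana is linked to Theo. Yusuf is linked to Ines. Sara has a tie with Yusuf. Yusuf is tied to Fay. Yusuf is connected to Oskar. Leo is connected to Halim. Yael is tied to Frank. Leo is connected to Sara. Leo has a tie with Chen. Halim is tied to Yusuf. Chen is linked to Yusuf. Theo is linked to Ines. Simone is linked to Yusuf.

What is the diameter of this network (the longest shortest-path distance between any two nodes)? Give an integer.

Eccentricity of each node (its greatest distance to any other): Ana:2, Chen:2, Fay:2, Frank:2, Halim:2, Ines:2, Leo:2, Oskar:2, Pablo:2, Sara:2, Simone:2, Theo:2, Yael:2, Yusuf:1.
The maximum eccentricity is 2, realized for instance by the pair Leo–Pablo via Leo – Yusuf – Pablo. So the diameter is 2.

2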